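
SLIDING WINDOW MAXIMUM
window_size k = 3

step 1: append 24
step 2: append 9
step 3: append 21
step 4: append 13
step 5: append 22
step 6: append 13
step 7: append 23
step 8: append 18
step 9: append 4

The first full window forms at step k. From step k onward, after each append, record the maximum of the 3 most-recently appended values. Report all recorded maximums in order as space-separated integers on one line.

step 1: append 24 -> window=[24] (not full yet)
step 2: append 9 -> window=[24, 9] (not full yet)
step 3: append 21 -> window=[24, 9, 21] -> max=24
step 4: append 13 -> window=[9, 21, 13] -> max=21
step 5: append 22 -> window=[21, 13, 22] -> max=22
step 6: append 13 -> window=[13, 22, 13] -> max=22
step 7: append 23 -> window=[22, 13, 23] -> max=23
step 8: append 18 -> window=[13, 23, 18] -> max=23
step 9: append 4 -> window=[23, 18, 4] -> max=23

Answer: 24 21 22 22 23 23 23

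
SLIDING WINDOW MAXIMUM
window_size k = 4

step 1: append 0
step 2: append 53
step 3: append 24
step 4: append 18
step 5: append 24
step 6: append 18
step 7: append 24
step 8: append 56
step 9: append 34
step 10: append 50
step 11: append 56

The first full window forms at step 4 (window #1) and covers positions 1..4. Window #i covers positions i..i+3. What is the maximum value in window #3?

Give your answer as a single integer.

Answer: 24

Derivation:
step 1: append 0 -> window=[0] (not full yet)
step 2: append 53 -> window=[0, 53] (not full yet)
step 3: append 24 -> window=[0, 53, 24] (not full yet)
step 4: append 18 -> window=[0, 53, 24, 18] -> max=53
step 5: append 24 -> window=[53, 24, 18, 24] -> max=53
step 6: append 18 -> window=[24, 18, 24, 18] -> max=24
Window #3 max = 24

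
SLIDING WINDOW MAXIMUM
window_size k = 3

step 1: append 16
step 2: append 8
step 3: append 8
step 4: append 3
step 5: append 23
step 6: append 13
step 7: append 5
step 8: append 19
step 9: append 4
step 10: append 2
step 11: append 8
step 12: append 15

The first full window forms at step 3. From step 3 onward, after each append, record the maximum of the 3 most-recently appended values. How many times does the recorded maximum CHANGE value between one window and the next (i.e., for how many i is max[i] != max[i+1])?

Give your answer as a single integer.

Answer: 5

Derivation:
step 1: append 16 -> window=[16] (not full yet)
step 2: append 8 -> window=[16, 8] (not full yet)
step 3: append 8 -> window=[16, 8, 8] -> max=16
step 4: append 3 -> window=[8, 8, 3] -> max=8
step 5: append 23 -> window=[8, 3, 23] -> max=23
step 6: append 13 -> window=[3, 23, 13] -> max=23
step 7: append 5 -> window=[23, 13, 5] -> max=23
step 8: append 19 -> window=[13, 5, 19] -> max=19
step 9: append 4 -> window=[5, 19, 4] -> max=19
step 10: append 2 -> window=[19, 4, 2] -> max=19
step 11: append 8 -> window=[4, 2, 8] -> max=8
step 12: append 15 -> window=[2, 8, 15] -> max=15
Recorded maximums: 16 8 23 23 23 19 19 19 8 15
Changes between consecutive maximums: 5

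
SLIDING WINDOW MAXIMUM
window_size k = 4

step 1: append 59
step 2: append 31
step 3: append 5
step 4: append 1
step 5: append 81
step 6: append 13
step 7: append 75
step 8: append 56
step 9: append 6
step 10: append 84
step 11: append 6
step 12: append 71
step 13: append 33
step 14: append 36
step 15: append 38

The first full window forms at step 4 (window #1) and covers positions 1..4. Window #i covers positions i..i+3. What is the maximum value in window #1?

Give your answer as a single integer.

Answer: 59

Derivation:
step 1: append 59 -> window=[59] (not full yet)
step 2: append 31 -> window=[59, 31] (not full yet)
step 3: append 5 -> window=[59, 31, 5] (not full yet)
step 4: append 1 -> window=[59, 31, 5, 1] -> max=59
Window #1 max = 59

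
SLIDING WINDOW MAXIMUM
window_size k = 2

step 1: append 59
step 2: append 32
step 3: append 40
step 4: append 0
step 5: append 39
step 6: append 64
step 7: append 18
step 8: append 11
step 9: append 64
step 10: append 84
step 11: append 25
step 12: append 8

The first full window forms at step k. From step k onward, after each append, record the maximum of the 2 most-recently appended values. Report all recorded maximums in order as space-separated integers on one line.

Answer: 59 40 40 39 64 64 18 64 84 84 25

Derivation:
step 1: append 59 -> window=[59] (not full yet)
step 2: append 32 -> window=[59, 32] -> max=59
step 3: append 40 -> window=[32, 40] -> max=40
step 4: append 0 -> window=[40, 0] -> max=40
step 5: append 39 -> window=[0, 39] -> max=39
step 6: append 64 -> window=[39, 64] -> max=64
step 7: append 18 -> window=[64, 18] -> max=64
step 8: append 11 -> window=[18, 11] -> max=18
step 9: append 64 -> window=[11, 64] -> max=64
step 10: append 84 -> window=[64, 84] -> max=84
step 11: append 25 -> window=[84, 25] -> max=84
step 12: append 8 -> window=[25, 8] -> max=25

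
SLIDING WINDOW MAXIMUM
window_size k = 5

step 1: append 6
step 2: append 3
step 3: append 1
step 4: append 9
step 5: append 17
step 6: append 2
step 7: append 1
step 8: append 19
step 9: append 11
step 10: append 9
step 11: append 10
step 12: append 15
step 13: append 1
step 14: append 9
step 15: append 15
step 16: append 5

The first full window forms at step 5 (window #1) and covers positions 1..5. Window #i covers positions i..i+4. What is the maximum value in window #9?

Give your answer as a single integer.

step 1: append 6 -> window=[6] (not full yet)
step 2: append 3 -> window=[6, 3] (not full yet)
step 3: append 1 -> window=[6, 3, 1] (not full yet)
step 4: append 9 -> window=[6, 3, 1, 9] (not full yet)
step 5: append 17 -> window=[6, 3, 1, 9, 17] -> max=17
step 6: append 2 -> window=[3, 1, 9, 17, 2] -> max=17
step 7: append 1 -> window=[1, 9, 17, 2, 1] -> max=17
step 8: append 19 -> window=[9, 17, 2, 1, 19] -> max=19
step 9: append 11 -> window=[17, 2, 1, 19, 11] -> max=19
step 10: append 9 -> window=[2, 1, 19, 11, 9] -> max=19
step 11: append 10 -> window=[1, 19, 11, 9, 10] -> max=19
step 12: append 15 -> window=[19, 11, 9, 10, 15] -> max=19
step 13: append 1 -> window=[11, 9, 10, 15, 1] -> max=15
Window #9 max = 15

Answer: 15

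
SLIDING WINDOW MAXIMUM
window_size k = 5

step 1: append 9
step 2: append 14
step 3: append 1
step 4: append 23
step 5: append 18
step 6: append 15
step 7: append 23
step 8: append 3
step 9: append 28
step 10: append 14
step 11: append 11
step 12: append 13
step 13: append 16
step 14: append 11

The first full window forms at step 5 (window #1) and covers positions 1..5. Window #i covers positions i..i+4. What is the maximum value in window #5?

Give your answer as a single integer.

step 1: append 9 -> window=[9] (not full yet)
step 2: append 14 -> window=[9, 14] (not full yet)
step 3: append 1 -> window=[9, 14, 1] (not full yet)
step 4: append 23 -> window=[9, 14, 1, 23] (not full yet)
step 5: append 18 -> window=[9, 14, 1, 23, 18] -> max=23
step 6: append 15 -> window=[14, 1, 23, 18, 15] -> max=23
step 7: append 23 -> window=[1, 23, 18, 15, 23] -> max=23
step 8: append 3 -> window=[23, 18, 15, 23, 3] -> max=23
step 9: append 28 -> window=[18, 15, 23, 3, 28] -> max=28
Window #5 max = 28

Answer: 28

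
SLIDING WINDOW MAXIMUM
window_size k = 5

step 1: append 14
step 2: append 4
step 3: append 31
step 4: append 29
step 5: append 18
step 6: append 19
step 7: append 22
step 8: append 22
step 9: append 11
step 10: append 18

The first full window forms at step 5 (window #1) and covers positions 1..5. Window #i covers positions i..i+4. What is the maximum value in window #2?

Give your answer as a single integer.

Answer: 31

Derivation:
step 1: append 14 -> window=[14] (not full yet)
step 2: append 4 -> window=[14, 4] (not full yet)
step 3: append 31 -> window=[14, 4, 31] (not full yet)
step 4: append 29 -> window=[14, 4, 31, 29] (not full yet)
step 5: append 18 -> window=[14, 4, 31, 29, 18] -> max=31
step 6: append 19 -> window=[4, 31, 29, 18, 19] -> max=31
Window #2 max = 31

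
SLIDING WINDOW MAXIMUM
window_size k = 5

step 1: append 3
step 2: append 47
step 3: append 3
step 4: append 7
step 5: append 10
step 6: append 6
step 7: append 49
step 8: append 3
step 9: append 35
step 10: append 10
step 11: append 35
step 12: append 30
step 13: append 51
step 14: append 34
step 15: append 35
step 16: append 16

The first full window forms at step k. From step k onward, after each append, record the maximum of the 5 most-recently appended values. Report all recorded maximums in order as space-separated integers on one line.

step 1: append 3 -> window=[3] (not full yet)
step 2: append 47 -> window=[3, 47] (not full yet)
step 3: append 3 -> window=[3, 47, 3] (not full yet)
step 4: append 7 -> window=[3, 47, 3, 7] (not full yet)
step 5: append 10 -> window=[3, 47, 3, 7, 10] -> max=47
step 6: append 6 -> window=[47, 3, 7, 10, 6] -> max=47
step 7: append 49 -> window=[3, 7, 10, 6, 49] -> max=49
step 8: append 3 -> window=[7, 10, 6, 49, 3] -> max=49
step 9: append 35 -> window=[10, 6, 49, 3, 35] -> max=49
step 10: append 10 -> window=[6, 49, 3, 35, 10] -> max=49
step 11: append 35 -> window=[49, 3, 35, 10, 35] -> max=49
step 12: append 30 -> window=[3, 35, 10, 35, 30] -> max=35
step 13: append 51 -> window=[35, 10, 35, 30, 51] -> max=51
step 14: append 34 -> window=[10, 35, 30, 51, 34] -> max=51
step 15: append 35 -> window=[35, 30, 51, 34, 35] -> max=51
step 16: append 16 -> window=[30, 51, 34, 35, 16] -> max=51

Answer: 47 47 49 49 49 49 49 35 51 51 51 51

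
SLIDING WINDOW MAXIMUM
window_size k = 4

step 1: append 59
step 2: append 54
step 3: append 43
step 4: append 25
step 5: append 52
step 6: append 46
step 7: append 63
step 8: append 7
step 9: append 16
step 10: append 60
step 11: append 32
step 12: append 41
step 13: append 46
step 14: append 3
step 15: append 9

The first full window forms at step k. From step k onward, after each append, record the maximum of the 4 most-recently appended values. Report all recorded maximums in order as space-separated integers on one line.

step 1: append 59 -> window=[59] (not full yet)
step 2: append 54 -> window=[59, 54] (not full yet)
step 3: append 43 -> window=[59, 54, 43] (not full yet)
step 4: append 25 -> window=[59, 54, 43, 25] -> max=59
step 5: append 52 -> window=[54, 43, 25, 52] -> max=54
step 6: append 46 -> window=[43, 25, 52, 46] -> max=52
step 7: append 63 -> window=[25, 52, 46, 63] -> max=63
step 8: append 7 -> window=[52, 46, 63, 7] -> max=63
step 9: append 16 -> window=[46, 63, 7, 16] -> max=63
step 10: append 60 -> window=[63, 7, 16, 60] -> max=63
step 11: append 32 -> window=[7, 16, 60, 32] -> max=60
step 12: append 41 -> window=[16, 60, 32, 41] -> max=60
step 13: append 46 -> window=[60, 32, 41, 46] -> max=60
step 14: append 3 -> window=[32, 41, 46, 3] -> max=46
step 15: append 9 -> window=[41, 46, 3, 9] -> max=46

Answer: 59 54 52 63 63 63 63 60 60 60 46 46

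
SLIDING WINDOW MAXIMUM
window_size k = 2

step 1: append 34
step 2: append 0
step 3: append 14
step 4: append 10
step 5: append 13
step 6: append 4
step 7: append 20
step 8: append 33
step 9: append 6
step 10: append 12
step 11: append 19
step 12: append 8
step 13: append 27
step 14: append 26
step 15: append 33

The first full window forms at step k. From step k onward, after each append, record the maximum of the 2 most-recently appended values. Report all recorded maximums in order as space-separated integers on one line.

step 1: append 34 -> window=[34] (not full yet)
step 2: append 0 -> window=[34, 0] -> max=34
step 3: append 14 -> window=[0, 14] -> max=14
step 4: append 10 -> window=[14, 10] -> max=14
step 5: append 13 -> window=[10, 13] -> max=13
step 6: append 4 -> window=[13, 4] -> max=13
step 7: append 20 -> window=[4, 20] -> max=20
step 8: append 33 -> window=[20, 33] -> max=33
step 9: append 6 -> window=[33, 6] -> max=33
step 10: append 12 -> window=[6, 12] -> max=12
step 11: append 19 -> window=[12, 19] -> max=19
step 12: append 8 -> window=[19, 8] -> max=19
step 13: append 27 -> window=[8, 27] -> max=27
step 14: append 26 -> window=[27, 26] -> max=27
step 15: append 33 -> window=[26, 33] -> max=33

Answer: 34 14 14 13 13 20 33 33 12 19 19 27 27 33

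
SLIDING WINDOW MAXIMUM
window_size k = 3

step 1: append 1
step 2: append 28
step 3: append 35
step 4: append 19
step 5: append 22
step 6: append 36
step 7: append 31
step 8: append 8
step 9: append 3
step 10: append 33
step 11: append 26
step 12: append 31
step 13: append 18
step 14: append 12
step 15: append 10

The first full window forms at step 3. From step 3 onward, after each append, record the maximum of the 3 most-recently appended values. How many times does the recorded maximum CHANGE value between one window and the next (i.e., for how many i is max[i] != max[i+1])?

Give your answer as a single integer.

step 1: append 1 -> window=[1] (not full yet)
step 2: append 28 -> window=[1, 28] (not full yet)
step 3: append 35 -> window=[1, 28, 35] -> max=35
step 4: append 19 -> window=[28, 35, 19] -> max=35
step 5: append 22 -> window=[35, 19, 22] -> max=35
step 6: append 36 -> window=[19, 22, 36] -> max=36
step 7: append 31 -> window=[22, 36, 31] -> max=36
step 8: append 8 -> window=[36, 31, 8] -> max=36
step 9: append 3 -> window=[31, 8, 3] -> max=31
step 10: append 33 -> window=[8, 3, 33] -> max=33
step 11: append 26 -> window=[3, 33, 26] -> max=33
step 12: append 31 -> window=[33, 26, 31] -> max=33
step 13: append 18 -> window=[26, 31, 18] -> max=31
step 14: append 12 -> window=[31, 18, 12] -> max=31
step 15: append 10 -> window=[18, 12, 10] -> max=18
Recorded maximums: 35 35 35 36 36 36 31 33 33 33 31 31 18
Changes between consecutive maximums: 5

Answer: 5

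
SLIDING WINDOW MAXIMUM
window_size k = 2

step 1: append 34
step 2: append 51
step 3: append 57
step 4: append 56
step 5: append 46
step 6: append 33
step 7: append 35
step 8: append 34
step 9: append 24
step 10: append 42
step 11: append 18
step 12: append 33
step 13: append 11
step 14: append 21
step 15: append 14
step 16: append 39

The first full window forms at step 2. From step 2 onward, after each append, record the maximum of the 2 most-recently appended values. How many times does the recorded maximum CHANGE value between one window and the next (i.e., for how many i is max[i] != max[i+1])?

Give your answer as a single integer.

Answer: 9

Derivation:
step 1: append 34 -> window=[34] (not full yet)
step 2: append 51 -> window=[34, 51] -> max=51
step 3: append 57 -> window=[51, 57] -> max=57
step 4: append 56 -> window=[57, 56] -> max=57
step 5: append 46 -> window=[56, 46] -> max=56
step 6: append 33 -> window=[46, 33] -> max=46
step 7: append 35 -> window=[33, 35] -> max=35
step 8: append 34 -> window=[35, 34] -> max=35
step 9: append 24 -> window=[34, 24] -> max=34
step 10: append 42 -> window=[24, 42] -> max=42
step 11: append 18 -> window=[42, 18] -> max=42
step 12: append 33 -> window=[18, 33] -> max=33
step 13: append 11 -> window=[33, 11] -> max=33
step 14: append 21 -> window=[11, 21] -> max=21
step 15: append 14 -> window=[21, 14] -> max=21
step 16: append 39 -> window=[14, 39] -> max=39
Recorded maximums: 51 57 57 56 46 35 35 34 42 42 33 33 21 21 39
Changes between consecutive maximums: 9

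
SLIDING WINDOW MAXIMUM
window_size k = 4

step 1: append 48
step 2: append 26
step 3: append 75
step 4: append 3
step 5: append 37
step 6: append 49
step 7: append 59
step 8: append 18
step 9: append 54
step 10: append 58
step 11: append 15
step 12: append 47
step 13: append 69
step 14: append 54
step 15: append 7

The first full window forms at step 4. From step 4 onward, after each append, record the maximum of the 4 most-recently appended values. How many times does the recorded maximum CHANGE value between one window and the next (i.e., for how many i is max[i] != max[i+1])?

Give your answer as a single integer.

step 1: append 48 -> window=[48] (not full yet)
step 2: append 26 -> window=[48, 26] (not full yet)
step 3: append 75 -> window=[48, 26, 75] (not full yet)
step 4: append 3 -> window=[48, 26, 75, 3] -> max=75
step 5: append 37 -> window=[26, 75, 3, 37] -> max=75
step 6: append 49 -> window=[75, 3, 37, 49] -> max=75
step 7: append 59 -> window=[3, 37, 49, 59] -> max=59
step 8: append 18 -> window=[37, 49, 59, 18] -> max=59
step 9: append 54 -> window=[49, 59, 18, 54] -> max=59
step 10: append 58 -> window=[59, 18, 54, 58] -> max=59
step 11: append 15 -> window=[18, 54, 58, 15] -> max=58
step 12: append 47 -> window=[54, 58, 15, 47] -> max=58
step 13: append 69 -> window=[58, 15, 47, 69] -> max=69
step 14: append 54 -> window=[15, 47, 69, 54] -> max=69
step 15: append 7 -> window=[47, 69, 54, 7] -> max=69
Recorded maximums: 75 75 75 59 59 59 59 58 58 69 69 69
Changes between consecutive maximums: 3

Answer: 3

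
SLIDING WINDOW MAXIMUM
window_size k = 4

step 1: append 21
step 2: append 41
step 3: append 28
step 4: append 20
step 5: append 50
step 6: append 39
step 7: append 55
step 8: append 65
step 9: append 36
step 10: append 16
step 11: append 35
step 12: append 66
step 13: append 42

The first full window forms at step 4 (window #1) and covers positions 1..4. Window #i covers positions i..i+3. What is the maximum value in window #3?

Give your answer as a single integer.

step 1: append 21 -> window=[21] (not full yet)
step 2: append 41 -> window=[21, 41] (not full yet)
step 3: append 28 -> window=[21, 41, 28] (not full yet)
step 4: append 20 -> window=[21, 41, 28, 20] -> max=41
step 5: append 50 -> window=[41, 28, 20, 50] -> max=50
step 6: append 39 -> window=[28, 20, 50, 39] -> max=50
Window #3 max = 50

Answer: 50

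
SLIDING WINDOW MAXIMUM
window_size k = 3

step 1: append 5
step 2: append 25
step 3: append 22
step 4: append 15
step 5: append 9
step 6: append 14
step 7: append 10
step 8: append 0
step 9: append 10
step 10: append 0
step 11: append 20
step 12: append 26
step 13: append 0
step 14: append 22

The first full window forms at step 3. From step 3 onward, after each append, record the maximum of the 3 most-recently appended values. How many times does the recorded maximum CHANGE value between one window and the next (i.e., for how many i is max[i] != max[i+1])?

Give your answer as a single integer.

step 1: append 5 -> window=[5] (not full yet)
step 2: append 25 -> window=[5, 25] (not full yet)
step 3: append 22 -> window=[5, 25, 22] -> max=25
step 4: append 15 -> window=[25, 22, 15] -> max=25
step 5: append 9 -> window=[22, 15, 9] -> max=22
step 6: append 14 -> window=[15, 9, 14] -> max=15
step 7: append 10 -> window=[9, 14, 10] -> max=14
step 8: append 0 -> window=[14, 10, 0] -> max=14
step 9: append 10 -> window=[10, 0, 10] -> max=10
step 10: append 0 -> window=[0, 10, 0] -> max=10
step 11: append 20 -> window=[10, 0, 20] -> max=20
step 12: append 26 -> window=[0, 20, 26] -> max=26
step 13: append 0 -> window=[20, 26, 0] -> max=26
step 14: append 22 -> window=[26, 0, 22] -> max=26
Recorded maximums: 25 25 22 15 14 14 10 10 20 26 26 26
Changes between consecutive maximums: 6

Answer: 6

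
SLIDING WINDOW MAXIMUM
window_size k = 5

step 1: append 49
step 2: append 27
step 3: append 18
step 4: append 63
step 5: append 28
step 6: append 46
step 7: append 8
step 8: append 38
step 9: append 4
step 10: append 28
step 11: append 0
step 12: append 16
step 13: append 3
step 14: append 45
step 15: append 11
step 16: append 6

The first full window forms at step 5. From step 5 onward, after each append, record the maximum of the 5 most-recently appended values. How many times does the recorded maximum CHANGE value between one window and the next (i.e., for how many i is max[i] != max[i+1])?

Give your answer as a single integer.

Answer: 4

Derivation:
step 1: append 49 -> window=[49] (not full yet)
step 2: append 27 -> window=[49, 27] (not full yet)
step 3: append 18 -> window=[49, 27, 18] (not full yet)
step 4: append 63 -> window=[49, 27, 18, 63] (not full yet)
step 5: append 28 -> window=[49, 27, 18, 63, 28] -> max=63
step 6: append 46 -> window=[27, 18, 63, 28, 46] -> max=63
step 7: append 8 -> window=[18, 63, 28, 46, 8] -> max=63
step 8: append 38 -> window=[63, 28, 46, 8, 38] -> max=63
step 9: append 4 -> window=[28, 46, 8, 38, 4] -> max=46
step 10: append 28 -> window=[46, 8, 38, 4, 28] -> max=46
step 11: append 0 -> window=[8, 38, 4, 28, 0] -> max=38
step 12: append 16 -> window=[38, 4, 28, 0, 16] -> max=38
step 13: append 3 -> window=[4, 28, 0, 16, 3] -> max=28
step 14: append 45 -> window=[28, 0, 16, 3, 45] -> max=45
step 15: append 11 -> window=[0, 16, 3, 45, 11] -> max=45
step 16: append 6 -> window=[16, 3, 45, 11, 6] -> max=45
Recorded maximums: 63 63 63 63 46 46 38 38 28 45 45 45
Changes between consecutive maximums: 4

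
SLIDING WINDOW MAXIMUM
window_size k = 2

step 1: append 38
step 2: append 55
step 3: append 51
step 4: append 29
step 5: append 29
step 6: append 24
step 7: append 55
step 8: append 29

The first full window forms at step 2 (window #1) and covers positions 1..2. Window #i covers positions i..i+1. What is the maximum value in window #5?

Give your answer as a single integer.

step 1: append 38 -> window=[38] (not full yet)
step 2: append 55 -> window=[38, 55] -> max=55
step 3: append 51 -> window=[55, 51] -> max=55
step 4: append 29 -> window=[51, 29] -> max=51
step 5: append 29 -> window=[29, 29] -> max=29
step 6: append 24 -> window=[29, 24] -> max=29
Window #5 max = 29

Answer: 29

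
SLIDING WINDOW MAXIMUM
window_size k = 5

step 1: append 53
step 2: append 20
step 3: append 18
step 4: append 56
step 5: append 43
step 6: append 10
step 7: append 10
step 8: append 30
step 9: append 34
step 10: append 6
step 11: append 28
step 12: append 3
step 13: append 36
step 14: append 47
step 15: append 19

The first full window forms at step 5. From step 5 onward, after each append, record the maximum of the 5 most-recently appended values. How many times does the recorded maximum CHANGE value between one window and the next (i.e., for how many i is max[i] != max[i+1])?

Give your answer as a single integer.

step 1: append 53 -> window=[53] (not full yet)
step 2: append 20 -> window=[53, 20] (not full yet)
step 3: append 18 -> window=[53, 20, 18] (not full yet)
step 4: append 56 -> window=[53, 20, 18, 56] (not full yet)
step 5: append 43 -> window=[53, 20, 18, 56, 43] -> max=56
step 6: append 10 -> window=[20, 18, 56, 43, 10] -> max=56
step 7: append 10 -> window=[18, 56, 43, 10, 10] -> max=56
step 8: append 30 -> window=[56, 43, 10, 10, 30] -> max=56
step 9: append 34 -> window=[43, 10, 10, 30, 34] -> max=43
step 10: append 6 -> window=[10, 10, 30, 34, 6] -> max=34
step 11: append 28 -> window=[10, 30, 34, 6, 28] -> max=34
step 12: append 3 -> window=[30, 34, 6, 28, 3] -> max=34
step 13: append 36 -> window=[34, 6, 28, 3, 36] -> max=36
step 14: append 47 -> window=[6, 28, 3, 36, 47] -> max=47
step 15: append 19 -> window=[28, 3, 36, 47, 19] -> max=47
Recorded maximums: 56 56 56 56 43 34 34 34 36 47 47
Changes between consecutive maximums: 4

Answer: 4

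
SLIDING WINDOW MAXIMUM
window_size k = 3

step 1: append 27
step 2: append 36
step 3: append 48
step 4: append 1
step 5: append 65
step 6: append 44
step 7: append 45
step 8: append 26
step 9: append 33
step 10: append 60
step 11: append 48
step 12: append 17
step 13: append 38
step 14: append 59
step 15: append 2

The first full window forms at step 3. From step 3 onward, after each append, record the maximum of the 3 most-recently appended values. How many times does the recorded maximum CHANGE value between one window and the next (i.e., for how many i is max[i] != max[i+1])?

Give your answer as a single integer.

Answer: 5

Derivation:
step 1: append 27 -> window=[27] (not full yet)
step 2: append 36 -> window=[27, 36] (not full yet)
step 3: append 48 -> window=[27, 36, 48] -> max=48
step 4: append 1 -> window=[36, 48, 1] -> max=48
step 5: append 65 -> window=[48, 1, 65] -> max=65
step 6: append 44 -> window=[1, 65, 44] -> max=65
step 7: append 45 -> window=[65, 44, 45] -> max=65
step 8: append 26 -> window=[44, 45, 26] -> max=45
step 9: append 33 -> window=[45, 26, 33] -> max=45
step 10: append 60 -> window=[26, 33, 60] -> max=60
step 11: append 48 -> window=[33, 60, 48] -> max=60
step 12: append 17 -> window=[60, 48, 17] -> max=60
step 13: append 38 -> window=[48, 17, 38] -> max=48
step 14: append 59 -> window=[17, 38, 59] -> max=59
step 15: append 2 -> window=[38, 59, 2] -> max=59
Recorded maximums: 48 48 65 65 65 45 45 60 60 60 48 59 59
Changes between consecutive maximums: 5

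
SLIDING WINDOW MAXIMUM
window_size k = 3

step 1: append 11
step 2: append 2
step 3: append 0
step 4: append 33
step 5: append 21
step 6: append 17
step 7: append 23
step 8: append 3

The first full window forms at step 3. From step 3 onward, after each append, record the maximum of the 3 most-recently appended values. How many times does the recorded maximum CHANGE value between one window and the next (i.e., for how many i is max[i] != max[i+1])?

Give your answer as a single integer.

Answer: 2

Derivation:
step 1: append 11 -> window=[11] (not full yet)
step 2: append 2 -> window=[11, 2] (not full yet)
step 3: append 0 -> window=[11, 2, 0] -> max=11
step 4: append 33 -> window=[2, 0, 33] -> max=33
step 5: append 21 -> window=[0, 33, 21] -> max=33
step 6: append 17 -> window=[33, 21, 17] -> max=33
step 7: append 23 -> window=[21, 17, 23] -> max=23
step 8: append 3 -> window=[17, 23, 3] -> max=23
Recorded maximums: 11 33 33 33 23 23
Changes between consecutive maximums: 2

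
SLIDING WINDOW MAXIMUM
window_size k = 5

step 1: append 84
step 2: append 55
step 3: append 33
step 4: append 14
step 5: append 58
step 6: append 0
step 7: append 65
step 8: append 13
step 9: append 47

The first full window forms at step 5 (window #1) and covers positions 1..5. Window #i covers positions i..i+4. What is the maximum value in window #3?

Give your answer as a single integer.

Answer: 65

Derivation:
step 1: append 84 -> window=[84] (not full yet)
step 2: append 55 -> window=[84, 55] (not full yet)
step 3: append 33 -> window=[84, 55, 33] (not full yet)
step 4: append 14 -> window=[84, 55, 33, 14] (not full yet)
step 5: append 58 -> window=[84, 55, 33, 14, 58] -> max=84
step 6: append 0 -> window=[55, 33, 14, 58, 0] -> max=58
step 7: append 65 -> window=[33, 14, 58, 0, 65] -> max=65
Window #3 max = 65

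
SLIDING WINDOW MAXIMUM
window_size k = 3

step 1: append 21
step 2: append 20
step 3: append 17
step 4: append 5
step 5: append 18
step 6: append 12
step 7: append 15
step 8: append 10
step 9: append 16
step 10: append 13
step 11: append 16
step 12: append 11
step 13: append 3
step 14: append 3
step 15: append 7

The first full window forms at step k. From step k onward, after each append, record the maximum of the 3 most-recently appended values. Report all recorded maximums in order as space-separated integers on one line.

Answer: 21 20 18 18 18 15 16 16 16 16 16 11 7

Derivation:
step 1: append 21 -> window=[21] (not full yet)
step 2: append 20 -> window=[21, 20] (not full yet)
step 3: append 17 -> window=[21, 20, 17] -> max=21
step 4: append 5 -> window=[20, 17, 5] -> max=20
step 5: append 18 -> window=[17, 5, 18] -> max=18
step 6: append 12 -> window=[5, 18, 12] -> max=18
step 7: append 15 -> window=[18, 12, 15] -> max=18
step 8: append 10 -> window=[12, 15, 10] -> max=15
step 9: append 16 -> window=[15, 10, 16] -> max=16
step 10: append 13 -> window=[10, 16, 13] -> max=16
step 11: append 16 -> window=[16, 13, 16] -> max=16
step 12: append 11 -> window=[13, 16, 11] -> max=16
step 13: append 3 -> window=[16, 11, 3] -> max=16
step 14: append 3 -> window=[11, 3, 3] -> max=11
step 15: append 7 -> window=[3, 3, 7] -> max=7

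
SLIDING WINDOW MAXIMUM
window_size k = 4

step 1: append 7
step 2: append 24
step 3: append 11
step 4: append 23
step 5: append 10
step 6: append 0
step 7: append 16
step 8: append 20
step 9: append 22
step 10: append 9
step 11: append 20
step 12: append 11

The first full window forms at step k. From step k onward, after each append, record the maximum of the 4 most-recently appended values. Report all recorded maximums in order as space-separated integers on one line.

Answer: 24 24 23 23 20 22 22 22 22

Derivation:
step 1: append 7 -> window=[7] (not full yet)
step 2: append 24 -> window=[7, 24] (not full yet)
step 3: append 11 -> window=[7, 24, 11] (not full yet)
step 4: append 23 -> window=[7, 24, 11, 23] -> max=24
step 5: append 10 -> window=[24, 11, 23, 10] -> max=24
step 6: append 0 -> window=[11, 23, 10, 0] -> max=23
step 7: append 16 -> window=[23, 10, 0, 16] -> max=23
step 8: append 20 -> window=[10, 0, 16, 20] -> max=20
step 9: append 22 -> window=[0, 16, 20, 22] -> max=22
step 10: append 9 -> window=[16, 20, 22, 9] -> max=22
step 11: append 20 -> window=[20, 22, 9, 20] -> max=22
step 12: append 11 -> window=[22, 9, 20, 11] -> max=22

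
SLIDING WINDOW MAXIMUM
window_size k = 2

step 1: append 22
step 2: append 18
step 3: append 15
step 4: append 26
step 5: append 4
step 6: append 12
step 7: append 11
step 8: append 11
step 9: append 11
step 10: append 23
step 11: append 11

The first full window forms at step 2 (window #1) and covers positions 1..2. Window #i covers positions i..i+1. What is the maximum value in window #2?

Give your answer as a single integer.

step 1: append 22 -> window=[22] (not full yet)
step 2: append 18 -> window=[22, 18] -> max=22
step 3: append 15 -> window=[18, 15] -> max=18
Window #2 max = 18

Answer: 18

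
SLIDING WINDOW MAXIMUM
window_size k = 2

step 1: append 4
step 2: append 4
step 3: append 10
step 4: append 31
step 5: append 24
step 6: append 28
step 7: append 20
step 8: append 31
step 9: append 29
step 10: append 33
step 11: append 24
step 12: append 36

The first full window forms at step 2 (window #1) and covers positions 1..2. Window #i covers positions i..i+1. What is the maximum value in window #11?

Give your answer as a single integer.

step 1: append 4 -> window=[4] (not full yet)
step 2: append 4 -> window=[4, 4] -> max=4
step 3: append 10 -> window=[4, 10] -> max=10
step 4: append 31 -> window=[10, 31] -> max=31
step 5: append 24 -> window=[31, 24] -> max=31
step 6: append 28 -> window=[24, 28] -> max=28
step 7: append 20 -> window=[28, 20] -> max=28
step 8: append 31 -> window=[20, 31] -> max=31
step 9: append 29 -> window=[31, 29] -> max=31
step 10: append 33 -> window=[29, 33] -> max=33
step 11: append 24 -> window=[33, 24] -> max=33
step 12: append 36 -> window=[24, 36] -> max=36
Window #11 max = 36

Answer: 36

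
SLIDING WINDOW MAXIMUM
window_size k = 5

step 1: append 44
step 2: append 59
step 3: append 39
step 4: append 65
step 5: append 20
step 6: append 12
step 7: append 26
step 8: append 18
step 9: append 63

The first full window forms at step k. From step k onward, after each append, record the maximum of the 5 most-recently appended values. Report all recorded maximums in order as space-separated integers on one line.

step 1: append 44 -> window=[44] (not full yet)
step 2: append 59 -> window=[44, 59] (not full yet)
step 3: append 39 -> window=[44, 59, 39] (not full yet)
step 4: append 65 -> window=[44, 59, 39, 65] (not full yet)
step 5: append 20 -> window=[44, 59, 39, 65, 20] -> max=65
step 6: append 12 -> window=[59, 39, 65, 20, 12] -> max=65
step 7: append 26 -> window=[39, 65, 20, 12, 26] -> max=65
step 8: append 18 -> window=[65, 20, 12, 26, 18] -> max=65
step 9: append 63 -> window=[20, 12, 26, 18, 63] -> max=63

Answer: 65 65 65 65 63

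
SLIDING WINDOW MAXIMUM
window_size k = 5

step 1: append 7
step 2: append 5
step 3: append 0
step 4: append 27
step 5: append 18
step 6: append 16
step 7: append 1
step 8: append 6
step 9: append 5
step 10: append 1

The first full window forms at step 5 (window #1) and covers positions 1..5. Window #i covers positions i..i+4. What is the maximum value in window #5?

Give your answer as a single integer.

step 1: append 7 -> window=[7] (not full yet)
step 2: append 5 -> window=[7, 5] (not full yet)
step 3: append 0 -> window=[7, 5, 0] (not full yet)
step 4: append 27 -> window=[7, 5, 0, 27] (not full yet)
step 5: append 18 -> window=[7, 5, 0, 27, 18] -> max=27
step 6: append 16 -> window=[5, 0, 27, 18, 16] -> max=27
step 7: append 1 -> window=[0, 27, 18, 16, 1] -> max=27
step 8: append 6 -> window=[27, 18, 16, 1, 6] -> max=27
step 9: append 5 -> window=[18, 16, 1, 6, 5] -> max=18
Window #5 max = 18

Answer: 18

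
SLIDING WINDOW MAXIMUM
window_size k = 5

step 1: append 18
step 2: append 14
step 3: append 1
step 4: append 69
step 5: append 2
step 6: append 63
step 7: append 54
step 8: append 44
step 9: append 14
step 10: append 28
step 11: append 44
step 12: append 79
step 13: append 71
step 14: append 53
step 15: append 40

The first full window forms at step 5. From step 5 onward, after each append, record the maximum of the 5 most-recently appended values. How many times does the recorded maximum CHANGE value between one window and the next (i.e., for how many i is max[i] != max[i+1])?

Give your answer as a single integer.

step 1: append 18 -> window=[18] (not full yet)
step 2: append 14 -> window=[18, 14] (not full yet)
step 3: append 1 -> window=[18, 14, 1] (not full yet)
step 4: append 69 -> window=[18, 14, 1, 69] (not full yet)
step 5: append 2 -> window=[18, 14, 1, 69, 2] -> max=69
step 6: append 63 -> window=[14, 1, 69, 2, 63] -> max=69
step 7: append 54 -> window=[1, 69, 2, 63, 54] -> max=69
step 8: append 44 -> window=[69, 2, 63, 54, 44] -> max=69
step 9: append 14 -> window=[2, 63, 54, 44, 14] -> max=63
step 10: append 28 -> window=[63, 54, 44, 14, 28] -> max=63
step 11: append 44 -> window=[54, 44, 14, 28, 44] -> max=54
step 12: append 79 -> window=[44, 14, 28, 44, 79] -> max=79
step 13: append 71 -> window=[14, 28, 44, 79, 71] -> max=79
step 14: append 53 -> window=[28, 44, 79, 71, 53] -> max=79
step 15: append 40 -> window=[44, 79, 71, 53, 40] -> max=79
Recorded maximums: 69 69 69 69 63 63 54 79 79 79 79
Changes between consecutive maximums: 3

Answer: 3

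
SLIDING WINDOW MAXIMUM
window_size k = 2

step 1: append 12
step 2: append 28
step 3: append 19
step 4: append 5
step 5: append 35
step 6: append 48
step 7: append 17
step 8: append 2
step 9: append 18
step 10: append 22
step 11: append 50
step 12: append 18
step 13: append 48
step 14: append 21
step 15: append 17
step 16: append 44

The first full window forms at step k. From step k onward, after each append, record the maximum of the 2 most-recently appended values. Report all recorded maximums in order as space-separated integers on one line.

Answer: 28 28 19 35 48 48 17 18 22 50 50 48 48 21 44

Derivation:
step 1: append 12 -> window=[12] (not full yet)
step 2: append 28 -> window=[12, 28] -> max=28
step 3: append 19 -> window=[28, 19] -> max=28
step 4: append 5 -> window=[19, 5] -> max=19
step 5: append 35 -> window=[5, 35] -> max=35
step 6: append 48 -> window=[35, 48] -> max=48
step 7: append 17 -> window=[48, 17] -> max=48
step 8: append 2 -> window=[17, 2] -> max=17
step 9: append 18 -> window=[2, 18] -> max=18
step 10: append 22 -> window=[18, 22] -> max=22
step 11: append 50 -> window=[22, 50] -> max=50
step 12: append 18 -> window=[50, 18] -> max=50
step 13: append 48 -> window=[18, 48] -> max=48
step 14: append 21 -> window=[48, 21] -> max=48
step 15: append 17 -> window=[21, 17] -> max=21
step 16: append 44 -> window=[17, 44] -> max=44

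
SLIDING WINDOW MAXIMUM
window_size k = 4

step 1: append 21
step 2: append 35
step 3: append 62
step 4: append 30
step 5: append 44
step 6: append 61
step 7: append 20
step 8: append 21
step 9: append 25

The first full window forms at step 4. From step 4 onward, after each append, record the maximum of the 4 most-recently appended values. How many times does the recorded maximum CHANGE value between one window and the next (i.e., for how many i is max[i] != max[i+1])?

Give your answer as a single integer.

Answer: 1

Derivation:
step 1: append 21 -> window=[21] (not full yet)
step 2: append 35 -> window=[21, 35] (not full yet)
step 3: append 62 -> window=[21, 35, 62] (not full yet)
step 4: append 30 -> window=[21, 35, 62, 30] -> max=62
step 5: append 44 -> window=[35, 62, 30, 44] -> max=62
step 6: append 61 -> window=[62, 30, 44, 61] -> max=62
step 7: append 20 -> window=[30, 44, 61, 20] -> max=61
step 8: append 21 -> window=[44, 61, 20, 21] -> max=61
step 9: append 25 -> window=[61, 20, 21, 25] -> max=61
Recorded maximums: 62 62 62 61 61 61
Changes between consecutive maximums: 1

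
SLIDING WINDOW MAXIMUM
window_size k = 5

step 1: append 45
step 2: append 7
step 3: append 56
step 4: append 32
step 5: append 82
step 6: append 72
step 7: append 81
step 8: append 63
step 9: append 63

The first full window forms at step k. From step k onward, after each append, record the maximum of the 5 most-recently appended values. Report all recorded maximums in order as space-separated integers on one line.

Answer: 82 82 82 82 82

Derivation:
step 1: append 45 -> window=[45] (not full yet)
step 2: append 7 -> window=[45, 7] (not full yet)
step 3: append 56 -> window=[45, 7, 56] (not full yet)
step 4: append 32 -> window=[45, 7, 56, 32] (not full yet)
step 5: append 82 -> window=[45, 7, 56, 32, 82] -> max=82
step 6: append 72 -> window=[7, 56, 32, 82, 72] -> max=82
step 7: append 81 -> window=[56, 32, 82, 72, 81] -> max=82
step 8: append 63 -> window=[32, 82, 72, 81, 63] -> max=82
step 9: append 63 -> window=[82, 72, 81, 63, 63] -> max=82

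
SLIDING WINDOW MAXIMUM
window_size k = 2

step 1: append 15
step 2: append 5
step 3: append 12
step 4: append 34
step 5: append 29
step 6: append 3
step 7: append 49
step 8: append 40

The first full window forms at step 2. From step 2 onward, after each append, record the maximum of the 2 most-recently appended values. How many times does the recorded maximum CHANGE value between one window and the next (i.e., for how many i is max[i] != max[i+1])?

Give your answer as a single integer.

step 1: append 15 -> window=[15] (not full yet)
step 2: append 5 -> window=[15, 5] -> max=15
step 3: append 12 -> window=[5, 12] -> max=12
step 4: append 34 -> window=[12, 34] -> max=34
step 5: append 29 -> window=[34, 29] -> max=34
step 6: append 3 -> window=[29, 3] -> max=29
step 7: append 49 -> window=[3, 49] -> max=49
step 8: append 40 -> window=[49, 40] -> max=49
Recorded maximums: 15 12 34 34 29 49 49
Changes between consecutive maximums: 4

Answer: 4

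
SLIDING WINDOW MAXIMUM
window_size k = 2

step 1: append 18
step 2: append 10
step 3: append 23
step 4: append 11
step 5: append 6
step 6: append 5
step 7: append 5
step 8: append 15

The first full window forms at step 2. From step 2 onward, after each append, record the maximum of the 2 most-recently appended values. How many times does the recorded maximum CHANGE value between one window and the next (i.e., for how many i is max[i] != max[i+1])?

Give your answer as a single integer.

step 1: append 18 -> window=[18] (not full yet)
step 2: append 10 -> window=[18, 10] -> max=18
step 3: append 23 -> window=[10, 23] -> max=23
step 4: append 11 -> window=[23, 11] -> max=23
step 5: append 6 -> window=[11, 6] -> max=11
step 6: append 5 -> window=[6, 5] -> max=6
step 7: append 5 -> window=[5, 5] -> max=5
step 8: append 15 -> window=[5, 15] -> max=15
Recorded maximums: 18 23 23 11 6 5 15
Changes between consecutive maximums: 5

Answer: 5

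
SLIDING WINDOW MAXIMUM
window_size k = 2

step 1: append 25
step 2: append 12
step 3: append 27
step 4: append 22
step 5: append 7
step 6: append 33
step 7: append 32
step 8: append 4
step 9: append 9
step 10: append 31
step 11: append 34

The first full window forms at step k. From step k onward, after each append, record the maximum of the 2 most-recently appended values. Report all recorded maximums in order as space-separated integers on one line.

step 1: append 25 -> window=[25] (not full yet)
step 2: append 12 -> window=[25, 12] -> max=25
step 3: append 27 -> window=[12, 27] -> max=27
step 4: append 22 -> window=[27, 22] -> max=27
step 5: append 7 -> window=[22, 7] -> max=22
step 6: append 33 -> window=[7, 33] -> max=33
step 7: append 32 -> window=[33, 32] -> max=33
step 8: append 4 -> window=[32, 4] -> max=32
step 9: append 9 -> window=[4, 9] -> max=9
step 10: append 31 -> window=[9, 31] -> max=31
step 11: append 34 -> window=[31, 34] -> max=34

Answer: 25 27 27 22 33 33 32 9 31 34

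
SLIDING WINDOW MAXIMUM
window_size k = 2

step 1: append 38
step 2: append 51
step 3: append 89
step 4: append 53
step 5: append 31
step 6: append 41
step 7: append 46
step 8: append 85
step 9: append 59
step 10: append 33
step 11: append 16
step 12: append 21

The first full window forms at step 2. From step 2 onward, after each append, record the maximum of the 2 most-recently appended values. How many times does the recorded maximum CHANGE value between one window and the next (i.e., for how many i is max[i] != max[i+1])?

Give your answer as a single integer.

Answer: 8

Derivation:
step 1: append 38 -> window=[38] (not full yet)
step 2: append 51 -> window=[38, 51] -> max=51
step 3: append 89 -> window=[51, 89] -> max=89
step 4: append 53 -> window=[89, 53] -> max=89
step 5: append 31 -> window=[53, 31] -> max=53
step 6: append 41 -> window=[31, 41] -> max=41
step 7: append 46 -> window=[41, 46] -> max=46
step 8: append 85 -> window=[46, 85] -> max=85
step 9: append 59 -> window=[85, 59] -> max=85
step 10: append 33 -> window=[59, 33] -> max=59
step 11: append 16 -> window=[33, 16] -> max=33
step 12: append 21 -> window=[16, 21] -> max=21
Recorded maximums: 51 89 89 53 41 46 85 85 59 33 21
Changes between consecutive maximums: 8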